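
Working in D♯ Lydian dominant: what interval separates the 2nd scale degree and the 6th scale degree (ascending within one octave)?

The scale runs D♯ E♯ F𝄪 G𝄪 A♯ B♯ C♯.
That puts E♯ below B♯.
From E♯ to B♯ is 7 semitones, exactly the perfect fifth.

P5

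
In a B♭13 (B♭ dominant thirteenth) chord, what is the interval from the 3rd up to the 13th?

B♭ dominant thirteenth is spelled B♭, D, F, A♭, C, G.
3rd = D; 13th = G.
Counting 11 letters and 17 half steps from D gives a perfect eleventh.

perfect eleventh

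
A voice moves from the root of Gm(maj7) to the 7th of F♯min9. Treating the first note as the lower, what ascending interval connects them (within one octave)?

M6

Gm(maj7) has G as its root, and F♯min9 has E as its 7th.
From G to E is 9 semitones, exactly the major sixth.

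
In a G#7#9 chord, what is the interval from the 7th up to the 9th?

G#7#9 is spelled G#–B#–D#–F#–A##.
The 7th is F# and the 9th is A##.
F# up to A## is 5 semitones, a half step wider than a major third, so the interval is augmented.

augmented third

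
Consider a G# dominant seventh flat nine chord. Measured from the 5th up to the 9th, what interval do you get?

G#7b9 (G# dominant seventh flat nine) is spelled G# B# D# F# A.
5th = D#; 9th = A.
From D# to A: 6 semitones over a fifth = diminished.

d5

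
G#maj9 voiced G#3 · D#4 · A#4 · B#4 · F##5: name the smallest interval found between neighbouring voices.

major second

Adjacent intervals: G#3→D#4 = perfect fifth; D#4→A#4 = perfect fifth; A#4→B#4 = major second; B#4→F##5 = perfect fifth.
The smallest is A#4 to B#4, a major second (2 semitones).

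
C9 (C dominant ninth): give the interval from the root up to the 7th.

C dominant ninth: C, E, G, B♭, D.
The root is C and the 7th is B♭.
From C to B♭: 10 semitones over a seventh = minor.

minor seventh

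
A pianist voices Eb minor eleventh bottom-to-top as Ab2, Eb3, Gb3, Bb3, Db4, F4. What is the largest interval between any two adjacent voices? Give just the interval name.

perfect fifth

Adjacent intervals: Ab2→Eb3 = perfect fifth; Eb3→Gb3 = minor third; Gb3→Bb3 = major third; Bb3→Db4 = minor third; Db4→F4 = major third.
The largest is Ab2 to Eb3, a perfect fifth (7 semitones).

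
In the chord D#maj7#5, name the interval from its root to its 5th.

augmented fifth

D# augmented major seventh is spelled D# F## A## C##.
The root is D# and the 5th is A##.
5 letter names make it a fifth; at 8 semitones (a half step wider than perfect) the quality is augmented.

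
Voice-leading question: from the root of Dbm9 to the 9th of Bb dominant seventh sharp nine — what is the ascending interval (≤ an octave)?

The root of Dbm9 is Db; the 9th of Bb dominant seventh sharp nine is C#.
7 letter names make it a seventh; at 12 semitones (a half step wider than major) the quality is augmented.

augmented 7th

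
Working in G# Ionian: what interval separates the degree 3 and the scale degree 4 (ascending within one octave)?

The scale runs G# A# B# C# D# E# F##.
The degree 3 is B# and the 4th scale degree is C#.
B# up to C# is 1 semitone, a half step narrower than a major second, so the interval is minor.

minor 2nd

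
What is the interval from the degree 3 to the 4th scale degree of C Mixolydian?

Spelling C Mixolydian: C D E F G A Bb.
The degree 3 is E and the 4th scale degree is F.
2 letter names make it a second; at 1 semitone (a half step narrower than major) the quality is minor.

m2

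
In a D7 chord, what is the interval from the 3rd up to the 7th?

diminished fifth

D7 (D dominant seventh) is spelled D, F#, A, C.
The 3rd is F# and the 7th is C.
5 letter names make it a fifth; at 6 semitones (a half step narrower than perfect) the quality is diminished.
That tritone between 3rd and 7th is what gives the dominant seventh its pull toward resolution.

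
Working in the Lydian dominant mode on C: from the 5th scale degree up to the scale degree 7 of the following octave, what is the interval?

Spelling the Lydian dominant mode on C: C D E F# G A Bb.
The 5th scale degree is G and the scale degree 7 (up an octave) is Bb.
G up to Bb is 15 semitones, a half step narrower than a major tenth, so the interval is minor.

minor 10th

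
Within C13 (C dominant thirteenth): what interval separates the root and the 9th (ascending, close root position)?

C13 (C dominant thirteenth) is spelled C–E–G–B♭–D–A.
That puts C below D.
C up to D spans 9 letter names and 14 semitones — a major ninth.

major 9th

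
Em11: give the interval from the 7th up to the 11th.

Spelling the chord: E-G-B-D-F#-A.
So we need the interval from D up to A.
D up to A spans 5 letter names and 7 semitones — a perfect fifth.

perfect fifth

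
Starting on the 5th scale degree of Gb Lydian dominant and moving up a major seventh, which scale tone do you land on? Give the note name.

The scale is Gb Ab Bb C Db Eb Fb.
The 5th scale degree is Db; a major seventh above that is C — scale degree 4.

C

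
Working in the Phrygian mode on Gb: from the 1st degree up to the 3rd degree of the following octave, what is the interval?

Gb phrygian: Gb Abb Bbb Cb Db Ebb Fb.
1st degree = Gb; scale degree 3 (up an octave) = Bbb.
Gb up to Bbb is 15 semitones, a half step narrower than a major tenth, so the interval is minor.

minor 10th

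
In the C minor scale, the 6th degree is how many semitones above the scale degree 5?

1

The scale is C D Eb F G Ab Bb.
G up to Ab is a minor second — 1 semitone.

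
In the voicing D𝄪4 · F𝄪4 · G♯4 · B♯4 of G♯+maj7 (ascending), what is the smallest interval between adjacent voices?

minor second

Adjacent intervals: D𝄪4→F𝄪4 = minor third; F𝄪4→G♯4 = minor second; G♯4→B♯4 = major third.
The smallest is F𝄪4 to G♯4, a minor second (1 semitone).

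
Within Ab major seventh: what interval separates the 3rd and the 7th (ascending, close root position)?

perfect fifth

AbΔ7: Ab, C, Eb, G.
So we need the interval from C up to G.
Counting 5 letters and 7 half steps from C gives a perfect fifth.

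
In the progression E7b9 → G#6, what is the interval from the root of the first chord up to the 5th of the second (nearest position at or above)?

M7

The root of E7b9 is E; the 5th of G#6 is D#.
From E to D# is 11 semitones, exactly the major seventh.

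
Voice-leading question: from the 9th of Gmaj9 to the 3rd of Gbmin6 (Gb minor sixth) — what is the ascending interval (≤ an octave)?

The 9th of Gmaj9 is A; the 3rd of Gbmin6 (Gb minor sixth) is Bbb.
From A to Bbb: 0 semitones over a second = diminished.

diminished second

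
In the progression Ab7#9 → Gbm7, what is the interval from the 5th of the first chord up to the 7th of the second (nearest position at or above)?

The 5th of Ab7#9 is Eb; the 7th of Gbm7 is Fb.
From Eb to Fb: 1 semitone over a second = minor.

minor 2nd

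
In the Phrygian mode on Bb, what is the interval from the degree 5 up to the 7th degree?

minor third

Spelling the Phrygian mode on Bb: Bb Cb Db Eb F Gb Ab.
The degree 5 is F and the 7th scale degree is Ab.
3 letter names make it a third; at 3 semitones (a half step narrower than major) the quality is minor.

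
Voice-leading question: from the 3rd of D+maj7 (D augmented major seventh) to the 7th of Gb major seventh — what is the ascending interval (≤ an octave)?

D+maj7 (D augmented major seventh) has F# as its 3rd, and Gb major seventh has F as its 7th.
8 letter names make it an octave; at 11 semitones (a half step narrower than perfect) the quality is diminished.

diminished octave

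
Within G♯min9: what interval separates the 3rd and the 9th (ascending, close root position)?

major 7th

The chord tones of G♯min9 (G♯ minor ninth) are G♯ B D♯ F♯ A♯.
The 3rd is B and the 9th is A♯.
B up to A♯ spans 7 letter names and 11 semitones — a major seventh.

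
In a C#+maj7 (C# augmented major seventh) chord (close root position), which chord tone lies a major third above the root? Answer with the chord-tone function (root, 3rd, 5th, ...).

The chord tones of C#maj7#5 are C#, E#, G##, B#.
The root is C#. A major third above C# is E#.
E# is the chord's 3rd.

3rd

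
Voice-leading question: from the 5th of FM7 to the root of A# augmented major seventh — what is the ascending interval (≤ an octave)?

The 5th of FM7 is C; the root of A# augmented major seventh is A#.
From C to A#: 10 semitones over a sixth = augmented.

augmented sixth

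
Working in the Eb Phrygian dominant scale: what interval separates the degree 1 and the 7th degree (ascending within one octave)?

m7

Eb phrygian dominant: Eb Fb G Ab Bb Cb Db.
Degree 1 = Eb; degree 7 = Db.
7 letter names make it a seventh; at 10 semitones (a half step narrower than major) the quality is minor.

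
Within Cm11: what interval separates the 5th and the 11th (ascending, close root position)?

The chord tones of C minor eleventh are C, Eb, G, Bb, D, F.
So we need the interval from G up to F.
G up to F is 10 semitones, a half step narrower than a major seventh, so the interval is minor.

minor seventh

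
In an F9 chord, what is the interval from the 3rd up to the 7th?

diminished fifth

F9 (F dominant ninth): F, A, C, Eb, G.
That puts A below Eb.
5 letter names make it a fifth; at 6 semitones (a half step narrower than perfect) the quality is diminished.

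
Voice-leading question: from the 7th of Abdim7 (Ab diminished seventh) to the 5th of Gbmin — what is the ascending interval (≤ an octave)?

augmented fifth

Abdim7 (Ab diminished seventh) has Gbb as its 7th, and Gbmin has Db as its 5th.
From Gbb to Db: 8 semitones over a fifth = augmented.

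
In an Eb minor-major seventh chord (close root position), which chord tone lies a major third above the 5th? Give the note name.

Spelling the chord: Eb–Gb–Bb–D.
The 5th is Bb. A major third above Bb is D.
D is the chord's 7th.

D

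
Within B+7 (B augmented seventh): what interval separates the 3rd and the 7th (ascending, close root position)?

d5

B augmented seventh is spelled B-D#-F##-A.
3rd = D#; 7th = A.
From D# to A: 6 semitones over a fifth = diminished.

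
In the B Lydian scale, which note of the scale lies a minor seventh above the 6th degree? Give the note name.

The scale is B C# D# E# F# G# A#.
The 6th degree is G#; a minor seventh above that is F# — scale degree 5.

F#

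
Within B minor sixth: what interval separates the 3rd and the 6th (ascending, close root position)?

A4

B minor sixth: B–D–F♯–G♯.
3rd = D; 6th = G♯.
D up to G♯ is 6 semitones, a half step wider than a perfect fourth, so the interval is augmented.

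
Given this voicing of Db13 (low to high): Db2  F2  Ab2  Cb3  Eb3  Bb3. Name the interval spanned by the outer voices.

major 13th

The outer voices are Db2 and Bb3.
From Db to Bb is 21 semitones, exactly the major thirteenth.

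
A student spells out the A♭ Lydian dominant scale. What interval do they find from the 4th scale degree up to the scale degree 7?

The scale runs A♭ B♭ C D E♭ F G♭.
4th scale degree = D; scale degree 7 = G♭.
D up to G♭ is 4 semitones, a half step narrower than a perfect fourth, so the interval is diminished.

d4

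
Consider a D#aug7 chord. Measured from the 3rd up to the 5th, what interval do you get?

M3

D#7#5 (D# augmented seventh): D#-F##-A##-C#.
The 3rd is F## and the 5th is A##.
F## up to A## spans 3 letter names and 4 semitones — a major third.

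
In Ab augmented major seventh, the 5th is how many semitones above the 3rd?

4

The chord tones of Ab augmented major seventh are Ab, C, E, G.
C to E is a major third: 4 semitones.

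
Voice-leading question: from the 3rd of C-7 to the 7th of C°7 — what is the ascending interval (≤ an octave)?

d5

The 3rd of C-7 is E♭; the 7th of C°7 is B𝄫.
5 letter names make it a fifth; at 6 semitones (a half step narrower than perfect) the quality is diminished.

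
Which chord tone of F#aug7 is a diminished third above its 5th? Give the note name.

F#7#5: F#–A#–C##–E.
The 5th is C##. A diminished third above C## is E.
E is the chord's 7th.

E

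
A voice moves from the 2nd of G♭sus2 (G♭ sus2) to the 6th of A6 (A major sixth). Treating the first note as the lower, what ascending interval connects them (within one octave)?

augmented sixth

G♭sus2 (G♭ sus2) has A♭ as its 2nd, and A6 (A major sixth) has F♯ as its 6th.
From A♭ to F♯: 10 semitones over a sixth = augmented.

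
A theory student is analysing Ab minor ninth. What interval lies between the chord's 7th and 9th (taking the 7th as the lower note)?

major third

Abm9 (Ab minor ninth) is spelled Ab Cb Eb Gb Bb.
So we need the interval from Gb up to Bb.
From Gb to Bb is 4 semitones, exactly the major third.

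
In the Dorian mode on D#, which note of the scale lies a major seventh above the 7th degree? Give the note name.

B#

The scale is D# E# F# G# A# B# C#.
The 7th degree is C#; a major seventh above that is B# — scale degree 6.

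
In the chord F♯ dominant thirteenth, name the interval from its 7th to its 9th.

major third

Spelling the chord: F♯ A♯ C♯ E G♯ D♯.
7th = E; 9th = G♯.
From E to G♯ is 4 semitones, exactly the major third.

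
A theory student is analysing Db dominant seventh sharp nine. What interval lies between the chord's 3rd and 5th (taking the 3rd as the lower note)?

Spelling the chord: Db, F, Ab, Cb, E.
So we need the interval from F up to Ab.
F up to Ab is 3 semitones, a half step narrower than a major third, so the interval is minor.

minor third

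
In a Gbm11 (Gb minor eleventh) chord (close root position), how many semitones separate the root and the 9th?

14

Gbm11 (Gb minor eleventh): Gb Bbb Db Fb Ab Cb.
Gb to Ab is a major ninth: 14 semitones.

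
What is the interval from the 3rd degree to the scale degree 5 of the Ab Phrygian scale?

major 3rd

The scale runs Ab Bbb Cb Db Eb Fb Gb.
So we need the interval from Cb up to Eb.
From Cb to Eb is 4 semitones, exactly the major third.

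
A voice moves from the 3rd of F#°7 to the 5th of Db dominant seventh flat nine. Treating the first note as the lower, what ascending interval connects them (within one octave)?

diminished octave

F#°7 has A as its 3rd, and Db dominant seventh flat nine has Ab as its 5th.
8 letter names make it an octave; at 11 semitones (a half step narrower than perfect) the quality is diminished.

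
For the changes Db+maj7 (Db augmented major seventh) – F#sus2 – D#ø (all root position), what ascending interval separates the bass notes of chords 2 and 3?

major sixth

The roots are F# and D#.
F# up to D# spans 6 letter names and 9 semitones — a major sixth.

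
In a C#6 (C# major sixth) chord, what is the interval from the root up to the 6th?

major sixth

Spelling the chord: C# E# G# A#.
The root is C# and the 6th is A#.
From C# to A# is 9 semitones, exactly the major sixth.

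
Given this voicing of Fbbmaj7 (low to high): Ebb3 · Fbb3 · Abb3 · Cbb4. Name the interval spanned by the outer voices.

minor sixth

The outer voices are Ebb3 and Cbb4.
Ebb up to Cbb is 8 semitones, a half step narrower than a major sixth, so the interval is minor.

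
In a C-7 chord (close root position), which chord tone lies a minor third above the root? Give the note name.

Spelling the chord: C–Eb–G–Bb.
The root is C. A minor third above C is Eb.
Eb is the chord's 3rd.

Eb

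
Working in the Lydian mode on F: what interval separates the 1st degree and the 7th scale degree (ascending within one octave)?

major 7th

Spelling the Lydian mode on F: F G A B C D E.
The 1st degree is F and the degree 7 is E.
From F to E is 11 semitones, exactly the major seventh.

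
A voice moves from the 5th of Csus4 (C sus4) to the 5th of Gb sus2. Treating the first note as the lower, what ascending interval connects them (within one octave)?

Csus4 (C sus4) has G as its 5th, and Gb sus2 has Db as its 5th.
G up to Db is 6 semitones, a half step narrower than a perfect fifth, so the interval is diminished.

diminished 5th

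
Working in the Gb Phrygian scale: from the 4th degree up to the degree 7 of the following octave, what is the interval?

Spelling the Gb Phrygian scale: Gb Abb Bbb Cb Db Ebb Fb.
The 4th degree is Cb and the 7th degree (up an octave) is Fb.
Counting 11 letters and 17 half steps from Cb gives a perfect eleventh.

perfect 11th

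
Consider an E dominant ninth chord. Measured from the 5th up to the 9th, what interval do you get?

P5

Spelling the chord: E, G#, B, D, F#.
5th = B; 9th = F#.
B up to F# spans 5 letter names and 7 semitones — a perfect fifth.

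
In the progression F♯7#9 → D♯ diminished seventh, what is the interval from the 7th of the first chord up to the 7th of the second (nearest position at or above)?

minor sixth

The 7th of F♯7#9 is E; the 7th of D♯ diminished seventh is C.
6 letter names make it a sixth; at 8 semitones (a half step narrower than major) the quality is minor.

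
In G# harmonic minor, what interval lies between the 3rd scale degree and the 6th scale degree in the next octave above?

perfect 11th

G# harmonic minor: G# A# B C# D# E F##.
That puts B below E.
Counting 11 letters and 17 half steps from B gives a perfect eleventh.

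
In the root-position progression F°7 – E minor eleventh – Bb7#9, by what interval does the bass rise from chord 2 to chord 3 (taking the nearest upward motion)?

The roots are E and Bb.
5 letter names make it a fifth; at 6 semitones (a half step narrower than perfect) the quality is diminished.

diminished 5th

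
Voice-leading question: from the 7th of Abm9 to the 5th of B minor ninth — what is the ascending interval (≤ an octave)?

augmented seventh

Abm9 has Gb as its 7th, and B minor ninth has F# as its 5th.
Gb up to F# is 12 semitones, a half step wider than a major seventh, so the interval is augmented.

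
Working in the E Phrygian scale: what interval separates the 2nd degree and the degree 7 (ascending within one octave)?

The scale runs E F G A B C D.
That puts F below D.
Counting 6 letters and 9 half steps from F gives a major sixth.

major sixth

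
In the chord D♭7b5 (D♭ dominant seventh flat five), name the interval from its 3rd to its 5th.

Spelling the chord: D♭-F-A𝄫-C♭.
3rd = F; 5th = A𝄫.
From F to A𝄫: 2 semitones over a third = diminished.

diminished third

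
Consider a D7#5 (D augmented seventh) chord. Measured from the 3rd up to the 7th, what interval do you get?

The chord tones of D augmented seventh are D F# A# C.
The 3rd is F# and the 7th is C.
5 letter names make it a fifth; at 6 semitones (a half step narrower than perfect) the quality is diminished.
That tritone between 3rd and 7th is what gives the dominant seventh its pull toward resolution.

d5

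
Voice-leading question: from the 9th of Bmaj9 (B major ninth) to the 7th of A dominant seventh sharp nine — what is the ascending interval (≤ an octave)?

The 9th of Bmaj9 (B major ninth) is C#; the 7th of A dominant seventh sharp nine is G.
C# up to G is 6 semitones, a half step narrower than a perfect fifth, so the interval is diminished.

diminished fifth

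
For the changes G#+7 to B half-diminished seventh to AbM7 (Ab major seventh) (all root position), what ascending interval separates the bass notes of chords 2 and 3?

The roots are B and Ab.
B up to Ab is 9 semitones, a whole step narrower than a major seventh, so the interval is diminished.

diminished seventh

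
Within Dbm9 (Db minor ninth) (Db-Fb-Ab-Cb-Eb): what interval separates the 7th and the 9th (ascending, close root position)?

major 3rd

The 7th is Cb and the 9th is Eb.
From Cb to Eb is 4 semitones, exactly the major third.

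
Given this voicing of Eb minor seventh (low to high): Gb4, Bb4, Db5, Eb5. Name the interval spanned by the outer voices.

major sixth

The outer voices are Gb4 and Eb5.
Gb up to Eb spans 6 letter names and 9 semitones — a major sixth.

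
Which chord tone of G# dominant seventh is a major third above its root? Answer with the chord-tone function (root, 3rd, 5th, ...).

G#7 (G# dominant seventh): G#, B#, D#, F#.
The root is G#. A major third above G# is B#.
B# is the chord's 3rd.

3rd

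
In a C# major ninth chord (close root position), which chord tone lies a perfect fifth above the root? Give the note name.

C#maj9 (C# major ninth) is spelled C#-E#-G#-B#-D#.
The root is C#. A perfect fifth above C# is G#.
G# is the chord's 5th.

G#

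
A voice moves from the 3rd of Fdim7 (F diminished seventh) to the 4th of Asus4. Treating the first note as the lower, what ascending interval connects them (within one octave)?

augmented fourth

The 3rd of Fdim7 (F diminished seventh) is Ab; the 4th of Asus4 is D.
Ab up to D is 6 semitones, a half step wider than a perfect fourth, so the interval is augmented.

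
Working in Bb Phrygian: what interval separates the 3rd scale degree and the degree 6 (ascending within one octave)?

perfect 4th

The scale runs Bb Cb Db Eb F Gb Ab.
3rd scale degree = Db; degree 6 = Gb.
From Db to Gb is 5 semitones, exactly the perfect fourth.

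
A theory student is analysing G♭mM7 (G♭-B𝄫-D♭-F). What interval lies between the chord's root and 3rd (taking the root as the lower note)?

minor 3rd

So we need the interval from G♭ up to B𝄫.
From G♭ to B𝄫: 3 semitones over a third = minor.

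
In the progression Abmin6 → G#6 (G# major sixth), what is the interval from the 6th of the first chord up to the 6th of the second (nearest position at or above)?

The 6th of Abmin6 is F; the 6th of G#6 (G# major sixth) is E#.
F up to E# is 12 semitones, a half step wider than a major seventh, so the interval is augmented.

augmented seventh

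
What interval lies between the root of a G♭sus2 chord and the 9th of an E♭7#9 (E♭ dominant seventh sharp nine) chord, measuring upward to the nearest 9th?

The root of G♭sus2 is G♭; the 9th of E♭7#9 (E♭ dominant seventh sharp nine) is F♯.
7 letter names make it a seventh; at 12 semitones (a half step wider than major) the quality is augmented.

A7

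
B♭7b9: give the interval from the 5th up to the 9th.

B♭7b9: B♭, D, F, A♭, C♭.
The 5th is F and the 9th is C♭.
F up to C♭ is 6 semitones, a half step narrower than a perfect fifth, so the interval is diminished.

diminished fifth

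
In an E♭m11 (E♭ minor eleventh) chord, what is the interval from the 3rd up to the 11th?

M9

E♭ minor eleventh is spelled E♭ G♭ B♭ D♭ F A♭.
The 3rd is G♭ and the 11th is A♭.
G♭ up to A♭ spans 9 letter names and 14 semitones — a major ninth.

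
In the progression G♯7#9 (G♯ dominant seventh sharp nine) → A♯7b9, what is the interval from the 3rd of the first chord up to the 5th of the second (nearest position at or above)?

G♯7#9 (G♯ dominant seventh sharp nine) has B♯ as its 3rd, and A♯7b9 has E♯ as its 5th.
Counting 4 letters and 5 half steps from B♯ gives a perfect fourth.

perfect 4th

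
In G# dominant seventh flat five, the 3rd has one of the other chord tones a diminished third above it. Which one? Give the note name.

G#7b5: G#, B#, D, F#.
The 3rd is B#. A diminished third above B# is D.
D is the chord's 5th.

D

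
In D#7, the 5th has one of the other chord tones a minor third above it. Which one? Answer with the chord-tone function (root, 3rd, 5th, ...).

D#7: D#, F##, A#, C#.
The 5th is A#. A minor third above A# is C#.
C# is the chord's 7th.

7th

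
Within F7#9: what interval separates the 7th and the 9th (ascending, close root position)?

augmented third

F7#9 is spelled F-A-C-Eb-G#.
So we need the interval from Eb up to G#.
From Eb to G#: 5 semitones over a third = augmented.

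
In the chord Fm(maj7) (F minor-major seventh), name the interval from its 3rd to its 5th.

major third

The chord tones of FmM7 are F, Ab, C, E.
The 3rd is Ab and the 5th is C.
Ab up to C spans 3 letter names and 4 semitones — a major third.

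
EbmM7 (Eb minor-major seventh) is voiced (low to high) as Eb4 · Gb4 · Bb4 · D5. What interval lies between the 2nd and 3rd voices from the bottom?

Those voices are Gb4 and Bb4.
From Gb to Bb is 4 semitones, exactly the major third.

major third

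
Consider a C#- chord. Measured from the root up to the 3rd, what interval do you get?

minor third

C#-: C# E G#.
That puts C# below E.
3 letter names make it a third; at 3 semitones (a half step narrower than major) the quality is minor.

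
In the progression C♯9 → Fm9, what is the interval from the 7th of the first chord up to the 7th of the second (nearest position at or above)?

diminished fourth

C♯9 has B as its 7th, and Fm9 has E♭ as its 7th.
From B to E♭: 4 semitones over a fourth = diminished.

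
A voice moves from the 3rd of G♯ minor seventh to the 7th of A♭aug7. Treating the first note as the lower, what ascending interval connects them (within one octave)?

diminished sixth

G♯ minor seventh has B as its 3rd, and A♭aug7 has G♭ as its 7th.
From B to G♭: 7 semitones over a sixth = diminished.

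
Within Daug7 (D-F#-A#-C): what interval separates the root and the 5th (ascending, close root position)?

Root = D; 5th = A#.
D up to A# is 8 semitones, a half step wider than a perfect fifth, so the interval is augmented.

augmented 5th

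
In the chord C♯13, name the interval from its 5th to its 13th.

The chord tones of C♯13 are C♯–E♯–G♯–B–D♯–A♯.
The 5th is G♯ and the 13th is A♯.
From G♯ to A♯ is 14 semitones, exactly the major ninth.

M9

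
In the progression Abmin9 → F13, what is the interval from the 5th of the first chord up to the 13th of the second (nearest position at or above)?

The 5th of Abmin9 is Eb; the 13th of F13 is D.
Counting 7 letters and 11 half steps from Eb gives a major seventh.

major seventh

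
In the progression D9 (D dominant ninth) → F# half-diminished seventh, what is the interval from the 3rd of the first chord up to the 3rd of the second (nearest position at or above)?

D9 (D dominant ninth) has F# as its 3rd, and F# half-diminished seventh has A as its 3rd.
F# up to A is 3 semitones, a half step narrower than a major third, so the interval is minor.

minor third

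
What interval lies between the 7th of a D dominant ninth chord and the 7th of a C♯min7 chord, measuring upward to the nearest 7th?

D dominant ninth has C as its 7th, and C♯min7 has B as its 7th.
From C to B is 11 semitones, exactly the major seventh.

major seventh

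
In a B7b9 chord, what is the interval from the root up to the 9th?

minor 9th

The chord tones of B7b9 (B dominant seventh flat nine) are B–D#–F#–A–C.
That puts B below C.
B up to C is 13 semitones, a half step narrower than a major ninth, so the interval is minor.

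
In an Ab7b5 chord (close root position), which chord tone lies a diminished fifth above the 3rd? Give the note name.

Gb

Spelling the chord: Ab-C-Ebb-Gb.
The 3rd is C. A diminished fifth above C is Gb.
Gb is the chord's 7th.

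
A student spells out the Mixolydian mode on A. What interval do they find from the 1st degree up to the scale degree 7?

m7

The scale runs A B C# D E F# G.
1st degree = A; degree 7 = G.
From A to G: 10 semitones over a seventh = minor.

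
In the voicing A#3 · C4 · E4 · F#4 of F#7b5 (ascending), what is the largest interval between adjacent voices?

major 3rd

Adjacent intervals: A#3→C4 = diminished third; C4→E4 = major third; E4→F#4 = major second.
The largest is C4 to E4, a major third (4 semitones).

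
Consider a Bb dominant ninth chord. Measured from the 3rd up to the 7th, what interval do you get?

Bb9 (Bb dominant ninth) is spelled Bb, D, F, Ab, C.
The 3rd is D and the 7th is Ab.
5 letter names make it a fifth; at 6 semitones (a half step narrower than perfect) the quality is diminished.
This 3–7 tritone is the characteristic tension at the heart of the dominant sound.

diminished fifth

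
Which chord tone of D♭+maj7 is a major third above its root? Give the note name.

F

D♭+maj7 (D♭ augmented major seventh) is spelled D♭–F–A–C.
The root is D♭. A major third above D♭ is F.
F is the chord's 3rd.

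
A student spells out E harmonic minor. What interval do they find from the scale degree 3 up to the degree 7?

The scale runs E F♯ G A B C D♯.
The scale degree 3 is G and the 7th scale degree is D♯.
5 letter names make it a fifth; at 8 semitones (a half step wider than perfect) the quality is augmented.

A5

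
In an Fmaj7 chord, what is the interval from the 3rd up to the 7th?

perfect 5th

FM7: F, A, C, E.
That puts A below E.
A up to E spans 5 letter names and 7 semitones — a perfect fifth.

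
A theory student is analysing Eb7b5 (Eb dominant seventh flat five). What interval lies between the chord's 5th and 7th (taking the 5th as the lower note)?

The chord tones of Eb7b5 are Eb-G-Bbb-Db.
So we need the interval from Bbb up to Db.
Counting 3 letters and 4 half steps from Bbb gives a major third.

major 3rd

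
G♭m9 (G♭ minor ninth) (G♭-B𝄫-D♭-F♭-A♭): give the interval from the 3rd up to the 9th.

That puts B𝄫 below A♭.
From B𝄫 to A♭ is 11 semitones, exactly the major seventh.

major seventh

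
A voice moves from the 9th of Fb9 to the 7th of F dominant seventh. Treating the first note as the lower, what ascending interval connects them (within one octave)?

major sixth

The 9th of Fb9 is Gb; the 7th of F dominant seventh is Eb.
Gb up to Eb spans 6 letter names and 9 semitones — a major sixth.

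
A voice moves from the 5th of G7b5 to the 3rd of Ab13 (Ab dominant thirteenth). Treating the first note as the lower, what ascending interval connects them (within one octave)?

The 5th of G7b5 is Db; the 3rd of Ab13 (Ab dominant thirteenth) is C.
Db up to C spans 7 letter names and 11 semitones — a major seventh.

major seventh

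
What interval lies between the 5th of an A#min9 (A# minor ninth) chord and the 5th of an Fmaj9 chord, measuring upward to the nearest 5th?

diminished 6th

The 5th of A#min9 (A# minor ninth) is E#; the 5th of Fmaj9 is C.
6 letter names make it a sixth; at 7 semitones (a whole step narrower than major) the quality is diminished.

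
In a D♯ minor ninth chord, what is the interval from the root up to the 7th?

D♯min9 is spelled D♯ F♯ A♯ C♯ E♯.
That puts D♯ below C♯.
7 letter names make it a seventh; at 10 semitones (a half step narrower than major) the quality is minor.

minor seventh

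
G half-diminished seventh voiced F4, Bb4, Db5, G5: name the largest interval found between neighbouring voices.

Adjacent intervals: F4→Bb4 = perfect fourth; Bb4→Db5 = minor third; Db5→G5 = augmented fourth.
The largest is Db5 to G5, an augmented fourth (6 semitones).

augmented fourth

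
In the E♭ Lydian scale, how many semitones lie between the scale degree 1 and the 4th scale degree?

The scale is E♭ F G A B♭ C D.
E♭ up to A is an augmented fourth — 6 semitones.

6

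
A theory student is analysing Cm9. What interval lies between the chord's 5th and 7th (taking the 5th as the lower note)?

minor third

Cm9 is spelled C-Eb-G-Bb-D.
5th = G; 7th = Bb.
3 letter names make it a third; at 3 semitones (a half step narrower than major) the quality is minor.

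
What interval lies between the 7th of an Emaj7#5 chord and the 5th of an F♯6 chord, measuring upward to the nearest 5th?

minor seventh

Emaj7#5 has D♯ as its 7th, and F♯6 has C♯ as its 5th.
7 letter names make it a seventh; at 10 semitones (a half step narrower than major) the quality is minor.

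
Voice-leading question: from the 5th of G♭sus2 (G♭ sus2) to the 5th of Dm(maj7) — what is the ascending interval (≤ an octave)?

G♭sus2 (G♭ sus2) has D♭ as its 5th, and Dm(maj7) has A as its 5th.
5 letter names make it a fifth; at 8 semitones (a half step wider than perfect) the quality is augmented.

augmented fifth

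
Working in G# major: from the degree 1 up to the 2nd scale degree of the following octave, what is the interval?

G# major: G# A# B# C# D# E# F##.
So we need the interval from G# up to A#.
Counting 9 letters and 14 half steps from G# gives a major ninth.

major ninth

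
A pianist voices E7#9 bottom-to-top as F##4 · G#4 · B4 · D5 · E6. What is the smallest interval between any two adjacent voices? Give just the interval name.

Adjacent intervals: F##4→G#4 = minor second; G#4→B4 = minor third; B4→D5 = minor third; D5→E6 = major ninth.
The smallest is F##4 to G#4, a minor second (1 semitone).

minor 2nd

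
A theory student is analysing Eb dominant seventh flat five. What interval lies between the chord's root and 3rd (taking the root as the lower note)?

The chord tones of Eb7b5 are Eb-G-Bbb-Db.
That puts Eb below G.
Counting 3 letters and 4 half steps from Eb gives a major third.

major third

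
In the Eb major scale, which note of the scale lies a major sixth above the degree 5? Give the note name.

The scale is Eb F G Ab Bb C D.
The degree 5 is Bb; a major sixth above that is G — scale degree 3.

G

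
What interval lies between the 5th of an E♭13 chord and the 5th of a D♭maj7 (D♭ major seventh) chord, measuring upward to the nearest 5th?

m7

The 5th of E♭13 is B♭; the 5th of D♭maj7 (D♭ major seventh) is A♭.
7 letter names make it a seventh; at 10 semitones (a half step narrower than major) the quality is minor.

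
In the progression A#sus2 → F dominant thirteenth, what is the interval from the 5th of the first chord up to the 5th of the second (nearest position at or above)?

d6

The 5th of A#sus2 is E#; the 5th of F dominant thirteenth is C.
From E# to C: 7 semitones over a sixth = diminished.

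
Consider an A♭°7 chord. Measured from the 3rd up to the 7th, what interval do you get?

A♭ diminished seventh: A♭–C♭–E𝄫–G𝄫.
3rd = C♭; 7th = G𝄫.
5 letter names make it a fifth; at 6 semitones (a half step narrower than perfect) the quality is diminished.

diminished 5th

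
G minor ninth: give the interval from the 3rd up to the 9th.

Gm9 is spelled G-Bb-D-F-A.
3rd = Bb; 9th = A.
From Bb to A is 11 semitones, exactly the major seventh.

major seventh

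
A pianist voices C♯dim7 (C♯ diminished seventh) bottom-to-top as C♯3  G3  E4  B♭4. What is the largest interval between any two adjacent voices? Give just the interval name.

M6

Adjacent intervals: C♯3→G3 = diminished fifth; G3→E4 = major sixth; E4→B♭4 = diminished fifth.
The largest is G3 to E4, a major sixth (9 semitones).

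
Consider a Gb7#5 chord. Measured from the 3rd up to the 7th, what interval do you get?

Gb7#5 (Gb augmented seventh): Gb-Bb-D-Fb.
The 3rd is Bb and the 7th is Fb.
5 letter names make it a fifth; at 6 semitones (a half step narrower than perfect) the quality is diminished.
This 3–7 tritone is the characteristic tension at the heart of the dominant sound.

diminished 5th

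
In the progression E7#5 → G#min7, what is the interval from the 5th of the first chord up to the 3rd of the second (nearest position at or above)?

The 5th of E7#5 is B#; the 3rd of G#min7 is B.
8 letter names make it an octave; at 11 semitones (a half step narrower than perfect) the quality is diminished.

diminished octave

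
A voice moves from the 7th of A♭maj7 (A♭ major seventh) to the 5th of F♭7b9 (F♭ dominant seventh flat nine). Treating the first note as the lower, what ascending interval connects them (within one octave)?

A♭maj7 (A♭ major seventh) has G as its 7th, and F♭7b9 (F♭ dominant seventh flat nine) has C♭ as its 5th.
G up to C♭ is 4 semitones, a half step narrower than a perfect fourth, so the interval is diminished.

diminished fourth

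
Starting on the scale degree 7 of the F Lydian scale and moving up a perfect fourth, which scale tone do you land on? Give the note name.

A

The scale is F G A B C D E.
The scale degree 7 is E; a perfect fourth above that is A — scale degree 3.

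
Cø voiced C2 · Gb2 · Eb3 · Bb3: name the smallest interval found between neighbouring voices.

diminished fifth

Adjacent intervals: C2→Gb2 = diminished fifth; Gb2→Eb3 = major sixth; Eb3→Bb3 = perfect fifth.
The smallest is C2 to Gb2, a diminished fifth (6 semitones).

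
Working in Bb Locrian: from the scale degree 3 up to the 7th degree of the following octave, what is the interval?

The scale runs Bb Cb Db Eb Fb Gb Ab.
Scale degree 3 = Db; degree 7 (up an octave) = Ab.
From Db to Ab is 19 semitones, exactly the perfect twelfth.

perfect twelfth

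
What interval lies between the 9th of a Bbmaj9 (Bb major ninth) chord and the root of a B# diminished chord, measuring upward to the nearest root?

augmented seventh

Bbmaj9 (Bb major ninth) has C as its 9th, and B# diminished has B# as its root.
C up to B# is 12 semitones, a half step wider than a major seventh, so the interval is augmented.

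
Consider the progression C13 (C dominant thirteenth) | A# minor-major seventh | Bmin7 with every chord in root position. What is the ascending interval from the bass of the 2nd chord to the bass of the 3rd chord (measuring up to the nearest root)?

m2

The roots are A# and B.
2 letter names make it a second; at 1 semitone (a half step narrower than major) the quality is minor.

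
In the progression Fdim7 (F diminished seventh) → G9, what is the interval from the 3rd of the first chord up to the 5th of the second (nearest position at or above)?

The 3rd of Fdim7 (F diminished seventh) is Ab; the 5th of G9 is D.
4 letter names make it a fourth; at 6 semitones (a half step wider than perfect) the quality is augmented.

augmented fourth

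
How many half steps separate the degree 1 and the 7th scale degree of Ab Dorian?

10

The scale is Ab Bb Cb Db Eb F Gb.
Ab up to Gb is a minor seventh — 10 semitones.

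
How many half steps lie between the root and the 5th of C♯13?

The chord tones of C♯13 (C♯ dominant thirteenth) are C♯, E♯, G♯, B, D♯, A♯.
C♯ to G♯ is a perfect fifth: 7 semitones.

7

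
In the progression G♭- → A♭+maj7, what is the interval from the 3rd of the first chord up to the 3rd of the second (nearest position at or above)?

G♭- has B𝄫 as its 3rd, and A♭+maj7 has C as its 3rd.
B𝄫 up to C is 3 semitones, a half step wider than a major second, so the interval is augmented.

augmented 2nd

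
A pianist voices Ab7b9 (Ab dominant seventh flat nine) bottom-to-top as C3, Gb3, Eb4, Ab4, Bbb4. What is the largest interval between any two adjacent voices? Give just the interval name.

Adjacent intervals: C3→Gb3 = diminished fifth; Gb3→Eb4 = major sixth; Eb4→Ab4 = perfect fourth; Ab4→Bbb4 = minor second.
The largest is Gb3 to Eb4, a major sixth (9 semitones).

major sixth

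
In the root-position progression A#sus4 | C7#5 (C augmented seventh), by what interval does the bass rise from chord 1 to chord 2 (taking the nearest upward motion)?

diminished 3rd

The roots are A# and C.
3 letter names make it a third; at 2 semitones (a whole step narrower than major) the quality is diminished.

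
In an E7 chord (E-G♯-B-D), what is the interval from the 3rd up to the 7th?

diminished fifth

So we need the interval from G♯ up to D.
5 letter names make it a fifth; at 6 semitones (a half step narrower than perfect) the quality is diminished.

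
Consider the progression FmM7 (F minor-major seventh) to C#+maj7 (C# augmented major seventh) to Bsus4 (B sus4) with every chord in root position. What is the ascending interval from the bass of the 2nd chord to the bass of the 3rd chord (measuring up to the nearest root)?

m7

The roots are C# and B.
From C# to B: 10 semitones over a seventh = minor.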